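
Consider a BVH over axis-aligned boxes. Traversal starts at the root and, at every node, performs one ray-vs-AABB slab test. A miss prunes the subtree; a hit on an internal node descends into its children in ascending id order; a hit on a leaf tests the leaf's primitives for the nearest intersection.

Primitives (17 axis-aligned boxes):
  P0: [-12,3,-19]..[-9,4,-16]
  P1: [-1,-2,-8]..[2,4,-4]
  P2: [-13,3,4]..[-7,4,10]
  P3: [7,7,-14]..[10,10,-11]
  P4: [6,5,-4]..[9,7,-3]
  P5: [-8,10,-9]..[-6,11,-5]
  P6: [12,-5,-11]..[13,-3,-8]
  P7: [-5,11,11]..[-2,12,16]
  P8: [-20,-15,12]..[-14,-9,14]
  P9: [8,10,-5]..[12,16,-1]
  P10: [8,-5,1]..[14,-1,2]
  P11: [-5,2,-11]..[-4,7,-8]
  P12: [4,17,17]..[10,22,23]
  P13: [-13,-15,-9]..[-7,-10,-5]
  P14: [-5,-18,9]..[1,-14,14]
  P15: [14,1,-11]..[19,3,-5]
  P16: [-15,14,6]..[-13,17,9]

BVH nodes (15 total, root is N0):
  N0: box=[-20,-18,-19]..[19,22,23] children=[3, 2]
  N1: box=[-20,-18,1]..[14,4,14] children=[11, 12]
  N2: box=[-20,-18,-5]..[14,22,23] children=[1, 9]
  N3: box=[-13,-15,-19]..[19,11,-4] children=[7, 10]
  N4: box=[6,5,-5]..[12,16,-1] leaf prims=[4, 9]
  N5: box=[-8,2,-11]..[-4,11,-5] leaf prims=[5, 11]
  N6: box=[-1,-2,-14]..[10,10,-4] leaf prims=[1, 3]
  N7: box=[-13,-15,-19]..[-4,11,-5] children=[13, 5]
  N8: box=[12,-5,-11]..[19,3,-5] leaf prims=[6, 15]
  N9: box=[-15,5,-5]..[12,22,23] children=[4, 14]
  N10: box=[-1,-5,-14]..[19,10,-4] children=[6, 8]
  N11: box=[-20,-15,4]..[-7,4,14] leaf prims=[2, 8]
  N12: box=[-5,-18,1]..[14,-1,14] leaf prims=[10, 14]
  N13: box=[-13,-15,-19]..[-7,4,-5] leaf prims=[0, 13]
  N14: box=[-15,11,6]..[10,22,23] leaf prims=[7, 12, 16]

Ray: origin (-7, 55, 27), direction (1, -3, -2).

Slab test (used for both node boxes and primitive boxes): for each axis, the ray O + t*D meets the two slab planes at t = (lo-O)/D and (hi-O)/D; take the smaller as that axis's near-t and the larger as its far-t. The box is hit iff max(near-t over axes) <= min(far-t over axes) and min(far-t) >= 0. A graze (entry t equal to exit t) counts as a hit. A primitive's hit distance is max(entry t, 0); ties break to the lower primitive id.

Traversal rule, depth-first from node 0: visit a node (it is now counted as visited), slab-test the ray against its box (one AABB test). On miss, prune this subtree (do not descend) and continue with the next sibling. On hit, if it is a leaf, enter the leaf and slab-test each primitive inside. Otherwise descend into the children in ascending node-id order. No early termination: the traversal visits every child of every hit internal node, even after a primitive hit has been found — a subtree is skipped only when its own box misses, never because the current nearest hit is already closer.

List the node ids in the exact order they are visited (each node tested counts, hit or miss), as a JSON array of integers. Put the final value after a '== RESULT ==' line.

Trace the traversal:
N0 x:[-13,26] y:[11,73/3] z:[2,23] -> hit [11,23], descend [2, 3]
  N2 x:[-13,21] y:[11,73/3] z:[2,16] -> hit [11,16], descend [1, 9]
    N1 x:[-13,21] y:[17,73/3] z:[13/2,13] -> miss, prune
    N9 x:[-8,19] y:[11,50/3] z:[2,16] -> hit [11,16], descend [4, 14]
      N4 x:[13,19] y:[13,50/3] z:[14,16] -> hit [14,16] leaf, test {P4(miss), P9@t=15}
      N14 x:[-8,17] y:[11,44/3] z:[2,21/2] -> miss, prune
  N3 x:[-6,26] y:[44/3,70/3] z:[31/2,23] -> hit [31/2,23], descend [7, 10]
    N7 x:[-6,3] y:[44/3,70/3] z:[16,23] -> miss, prune
    N10 x:[6,26] y:[15,20] z:[31/2,41/2] -> hit [31/2,20], descend [6, 8]
      N6 x:[6,17] y:[15,19] z:[31/2,41/2] -> hit [31/2,17] leaf, test {P1(miss), P3(miss)}
      N8 x:[19,26] y:[52/3,20] z:[16,19] -> hit [19,19] leaf, test {P6(miss), P15(miss)}

Visited [0, 2, 1, 9, 4, 14, 3, 7, 10, 6, 8]. Tests: 11 box, 3 leaf. Nearest: P9.

== RESULT ==
[0, 2, 1, 9, 4, 14, 3, 7, 10, 6, 8]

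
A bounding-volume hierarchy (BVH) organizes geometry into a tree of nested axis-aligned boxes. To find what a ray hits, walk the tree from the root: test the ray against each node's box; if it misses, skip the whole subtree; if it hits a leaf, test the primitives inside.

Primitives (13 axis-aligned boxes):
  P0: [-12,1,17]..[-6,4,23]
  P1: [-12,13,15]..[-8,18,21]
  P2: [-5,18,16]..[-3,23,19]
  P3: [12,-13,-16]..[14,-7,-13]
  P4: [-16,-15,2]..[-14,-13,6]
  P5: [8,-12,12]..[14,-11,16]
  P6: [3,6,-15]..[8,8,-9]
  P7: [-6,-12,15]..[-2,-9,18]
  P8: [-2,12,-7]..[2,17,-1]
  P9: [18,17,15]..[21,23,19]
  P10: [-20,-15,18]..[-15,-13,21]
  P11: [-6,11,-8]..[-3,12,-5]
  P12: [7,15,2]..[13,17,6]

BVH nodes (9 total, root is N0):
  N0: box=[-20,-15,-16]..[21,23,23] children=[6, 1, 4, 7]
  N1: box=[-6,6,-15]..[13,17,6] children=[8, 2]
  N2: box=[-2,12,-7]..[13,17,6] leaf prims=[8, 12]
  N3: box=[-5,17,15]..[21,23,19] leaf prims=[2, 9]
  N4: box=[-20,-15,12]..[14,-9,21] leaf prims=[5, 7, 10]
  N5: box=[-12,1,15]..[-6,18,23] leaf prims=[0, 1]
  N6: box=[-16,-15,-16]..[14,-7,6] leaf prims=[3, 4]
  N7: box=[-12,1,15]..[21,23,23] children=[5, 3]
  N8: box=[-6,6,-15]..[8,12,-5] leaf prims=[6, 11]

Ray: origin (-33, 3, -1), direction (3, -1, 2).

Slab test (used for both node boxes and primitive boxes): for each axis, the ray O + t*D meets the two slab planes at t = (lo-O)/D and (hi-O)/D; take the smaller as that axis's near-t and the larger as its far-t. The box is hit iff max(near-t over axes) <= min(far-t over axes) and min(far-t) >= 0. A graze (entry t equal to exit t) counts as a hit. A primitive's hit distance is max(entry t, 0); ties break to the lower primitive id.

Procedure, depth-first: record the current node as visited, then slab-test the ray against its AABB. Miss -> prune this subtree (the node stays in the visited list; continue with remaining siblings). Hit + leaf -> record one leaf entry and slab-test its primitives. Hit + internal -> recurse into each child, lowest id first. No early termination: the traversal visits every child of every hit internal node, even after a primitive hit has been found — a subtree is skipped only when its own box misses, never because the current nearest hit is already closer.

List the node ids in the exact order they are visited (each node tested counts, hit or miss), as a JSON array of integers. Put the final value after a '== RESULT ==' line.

Traverse from the root:
N0 x:[13/3,18] y:[-20,18] z:[-15/2,12] -> hit [13/3,12], descend [1, 4, 6, 7]
  N1 x:[9,46/3] y:[-14,-3] z:[-7,7/2] -> miss, prune
  N4 x:[13/3,47/3] y:[12,18] z:[13/2,11] -> miss, prune
  N6 x:[17/3,47/3] y:[10,18] z:[-15/2,7/2] -> miss, prune
  N7 x:[7,18] y:[-20,2] z:[8,12] -> miss, prune

order=[0, 1, 4, 6, 7]  |boxes|=5  |leaves|=0  hit=miss

== RESULT ==
[0, 1, 4, 6, 7]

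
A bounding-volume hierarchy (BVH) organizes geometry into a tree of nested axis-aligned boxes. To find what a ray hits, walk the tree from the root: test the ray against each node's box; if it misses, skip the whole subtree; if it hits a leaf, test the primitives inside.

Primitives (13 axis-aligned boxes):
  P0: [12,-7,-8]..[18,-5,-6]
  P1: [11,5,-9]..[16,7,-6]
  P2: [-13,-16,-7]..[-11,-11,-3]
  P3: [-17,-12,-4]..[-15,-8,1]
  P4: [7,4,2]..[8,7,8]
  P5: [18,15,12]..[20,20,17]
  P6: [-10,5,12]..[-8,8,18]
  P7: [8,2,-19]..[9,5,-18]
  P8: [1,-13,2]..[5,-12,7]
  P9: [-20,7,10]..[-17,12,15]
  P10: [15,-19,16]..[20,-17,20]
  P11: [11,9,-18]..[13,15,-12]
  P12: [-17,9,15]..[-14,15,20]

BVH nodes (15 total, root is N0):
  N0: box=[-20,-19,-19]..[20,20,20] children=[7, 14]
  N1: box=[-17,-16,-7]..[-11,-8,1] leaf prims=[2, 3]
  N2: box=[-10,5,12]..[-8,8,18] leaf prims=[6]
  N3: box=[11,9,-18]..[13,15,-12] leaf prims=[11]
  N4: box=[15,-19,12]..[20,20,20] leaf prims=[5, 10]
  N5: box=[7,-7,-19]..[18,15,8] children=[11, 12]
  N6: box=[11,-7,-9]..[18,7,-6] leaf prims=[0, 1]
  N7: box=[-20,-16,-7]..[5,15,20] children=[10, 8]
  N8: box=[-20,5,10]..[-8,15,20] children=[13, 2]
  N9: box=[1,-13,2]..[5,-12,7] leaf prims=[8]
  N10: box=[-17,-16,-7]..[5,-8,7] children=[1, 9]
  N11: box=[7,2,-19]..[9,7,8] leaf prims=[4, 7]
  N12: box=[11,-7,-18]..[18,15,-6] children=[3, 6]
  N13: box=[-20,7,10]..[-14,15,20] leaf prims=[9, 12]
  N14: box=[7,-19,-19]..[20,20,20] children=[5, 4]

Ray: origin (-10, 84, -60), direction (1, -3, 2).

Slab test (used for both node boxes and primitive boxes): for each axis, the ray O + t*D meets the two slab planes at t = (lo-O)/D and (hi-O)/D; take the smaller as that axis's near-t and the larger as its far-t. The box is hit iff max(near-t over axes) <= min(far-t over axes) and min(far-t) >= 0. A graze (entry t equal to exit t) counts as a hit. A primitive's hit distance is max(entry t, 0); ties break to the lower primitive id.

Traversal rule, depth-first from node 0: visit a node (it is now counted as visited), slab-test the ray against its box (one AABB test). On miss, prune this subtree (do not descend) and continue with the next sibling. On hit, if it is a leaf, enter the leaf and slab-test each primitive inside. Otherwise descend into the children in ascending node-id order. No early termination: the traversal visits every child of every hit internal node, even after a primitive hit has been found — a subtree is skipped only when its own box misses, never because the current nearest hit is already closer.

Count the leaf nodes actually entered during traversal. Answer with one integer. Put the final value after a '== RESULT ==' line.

Walk:
N0 x:[-10,30] y:[64/3,103/3] z:[41/2,40] -> hit [64/3,30], descend [7, 14]
  N7 x:[-10,15] y:[23,100/3] z:[53/2,40] -> miss, prune
  N14 x:[17,30] y:[64/3,103/3] z:[41/2,40] -> hit [64/3,30], descend [4, 5]
    N4 x:[25,30] y:[64/3,103/3] z:[36,40] -> miss, prune
    N5 x:[17,28] y:[23,91/3] z:[41/2,34] -> hit [23,28], descend [11, 12]
      N11 x:[17,19] y:[77/3,82/3] z:[41/2,34] -> miss, prune
      N12 x:[21,28] y:[23,91/3] z:[21,27] -> hit [23,27], descend [3, 6]
        N3 x:[21,23] y:[23,25] z:[21,24] -> hit [23,23] leaf, test {P11@t=23}
        N6 x:[21,28] y:[77/3,91/3] z:[51/2,27] -> hit [77/3,27] leaf, test {P0(miss), P1@t=77/3}

order=[0, 7, 14, 4, 5, 11, 12, 3, 6]  |boxes|=9  |leaves|=2  hit=P11

== RESULT ==
2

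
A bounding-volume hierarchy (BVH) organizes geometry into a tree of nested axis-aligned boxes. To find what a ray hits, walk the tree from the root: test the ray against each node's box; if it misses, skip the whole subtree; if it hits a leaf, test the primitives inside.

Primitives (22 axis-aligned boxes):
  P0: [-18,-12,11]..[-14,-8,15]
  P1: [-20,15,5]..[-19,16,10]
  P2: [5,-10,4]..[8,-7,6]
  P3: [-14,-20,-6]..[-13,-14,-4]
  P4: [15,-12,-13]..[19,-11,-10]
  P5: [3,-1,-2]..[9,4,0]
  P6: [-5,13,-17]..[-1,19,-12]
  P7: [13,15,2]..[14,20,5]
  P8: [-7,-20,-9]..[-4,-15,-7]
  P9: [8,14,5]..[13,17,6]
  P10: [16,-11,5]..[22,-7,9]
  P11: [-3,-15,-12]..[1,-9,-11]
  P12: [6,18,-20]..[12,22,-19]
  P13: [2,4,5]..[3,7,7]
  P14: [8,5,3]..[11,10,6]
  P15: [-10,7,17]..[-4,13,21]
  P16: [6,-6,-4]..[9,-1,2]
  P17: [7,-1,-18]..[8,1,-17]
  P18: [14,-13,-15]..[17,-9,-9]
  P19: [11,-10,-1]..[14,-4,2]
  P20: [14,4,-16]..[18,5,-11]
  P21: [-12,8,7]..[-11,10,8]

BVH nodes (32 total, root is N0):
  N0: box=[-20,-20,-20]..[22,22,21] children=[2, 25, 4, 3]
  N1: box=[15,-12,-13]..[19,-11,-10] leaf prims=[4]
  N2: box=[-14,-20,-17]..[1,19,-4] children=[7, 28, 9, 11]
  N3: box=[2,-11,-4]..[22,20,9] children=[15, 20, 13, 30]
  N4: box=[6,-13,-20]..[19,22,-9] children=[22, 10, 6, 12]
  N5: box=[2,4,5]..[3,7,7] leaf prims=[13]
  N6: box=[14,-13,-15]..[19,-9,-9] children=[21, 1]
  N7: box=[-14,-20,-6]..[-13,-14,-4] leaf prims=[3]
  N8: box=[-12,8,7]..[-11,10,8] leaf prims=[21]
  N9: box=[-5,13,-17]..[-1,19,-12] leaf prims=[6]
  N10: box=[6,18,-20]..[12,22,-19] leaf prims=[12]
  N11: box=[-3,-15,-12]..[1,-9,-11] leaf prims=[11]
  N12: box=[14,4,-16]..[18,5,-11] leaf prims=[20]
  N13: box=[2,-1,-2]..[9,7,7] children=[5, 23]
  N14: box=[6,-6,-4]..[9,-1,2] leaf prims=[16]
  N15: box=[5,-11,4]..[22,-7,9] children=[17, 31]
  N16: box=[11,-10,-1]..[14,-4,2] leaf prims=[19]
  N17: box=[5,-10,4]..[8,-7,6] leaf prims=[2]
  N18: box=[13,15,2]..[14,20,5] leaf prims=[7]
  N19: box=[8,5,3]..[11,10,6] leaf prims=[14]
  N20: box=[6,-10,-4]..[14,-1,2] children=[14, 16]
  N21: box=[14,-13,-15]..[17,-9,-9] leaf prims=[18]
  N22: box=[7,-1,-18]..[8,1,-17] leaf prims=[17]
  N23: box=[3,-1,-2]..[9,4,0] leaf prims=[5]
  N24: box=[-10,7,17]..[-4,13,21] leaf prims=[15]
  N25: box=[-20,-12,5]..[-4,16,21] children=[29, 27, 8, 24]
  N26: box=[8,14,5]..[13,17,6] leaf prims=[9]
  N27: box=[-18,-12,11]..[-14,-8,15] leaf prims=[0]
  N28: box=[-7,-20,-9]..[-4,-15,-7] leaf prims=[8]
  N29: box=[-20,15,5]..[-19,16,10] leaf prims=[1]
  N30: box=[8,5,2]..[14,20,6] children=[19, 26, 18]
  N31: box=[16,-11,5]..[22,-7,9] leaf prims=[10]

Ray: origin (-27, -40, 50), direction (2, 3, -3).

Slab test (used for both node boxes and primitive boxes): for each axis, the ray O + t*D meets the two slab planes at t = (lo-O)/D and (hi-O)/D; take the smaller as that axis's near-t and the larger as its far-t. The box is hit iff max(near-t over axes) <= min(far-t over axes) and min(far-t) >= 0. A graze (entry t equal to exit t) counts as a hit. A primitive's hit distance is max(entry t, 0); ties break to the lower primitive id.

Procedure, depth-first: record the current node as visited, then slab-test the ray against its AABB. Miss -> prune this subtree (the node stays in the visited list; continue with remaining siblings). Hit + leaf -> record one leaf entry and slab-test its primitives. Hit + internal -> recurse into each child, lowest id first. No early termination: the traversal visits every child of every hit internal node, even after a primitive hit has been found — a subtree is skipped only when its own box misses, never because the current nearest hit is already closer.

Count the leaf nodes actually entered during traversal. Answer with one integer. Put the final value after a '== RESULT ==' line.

Walk:
N0 x:[7/2,49/2] y:[20/3,62/3] z:[29/3,70/3] -> hit [29/3,62/3], descend [2, 3, 4, 25]
  N2 x:[13/2,14] y:[20/3,59/3] z:[18,67/3] -> miss, prune
  N3 x:[29/2,49/2] y:[29/3,20] z:[41/3,18] -> hit [29/2,18], descend [13, 15, 20, 30]
    N13 x:[29/2,18] y:[13,47/3] z:[43/3,52/3] -> hit [29/2,47/3], descend [5, 23]
      N5 x:[29/2,15] y:[44/3,47/3] z:[43/3,15] -> hit [44/3,15] leaf, test {P13@t=44/3}
      N23 x:[15,18] y:[13,44/3] z:[50/3,52/3] -> miss, prune
    N15 x:[16,49/2] y:[29/3,11] z:[41/3,46/3] -> miss, prune
    N20 x:[33/2,41/2] y:[10,13] z:[16,18] -> miss, prune
    N30 x:[35/2,41/2] y:[15,20] z:[44/3,16] -> miss, prune
  N4 x:[33/2,23] y:[9,62/3] z:[59/3,70/3] -> hit [59/3,62/3], descend [6, 10, 12, 22]
    N6 x:[41/2,23] y:[9,31/3] z:[59/3,65/3] -> miss, prune
    N10 x:[33/2,39/2] y:[58/3,62/3] z:[23,70/3] -> miss, prune
    N12 x:[41/2,45/2] y:[44/3,15] z:[61/3,22] -> miss, prune
    N22 x:[17,35/2] y:[13,41/3] z:[67/3,68/3] -> miss, prune
  N25 x:[7/2,23/2] y:[28/3,56/3] z:[29/3,15] -> hit [29/3,23/2], descend [8, 24, 27, 29]
    N8 x:[15/2,8] y:[16,50/3] z:[14,43/3] -> miss, prune
    N24 x:[17/2,23/2] y:[47/3,53/3] z:[29/3,11] -> miss, prune
    N27 x:[9/2,13/2] y:[28/3,32/3] z:[35/3,13] -> miss, prune
    N29 x:[7/2,4] y:[55/3,56/3] z:[40/3,15] -> miss, prune

Summary -> nodes [0, 2, 3, 13, 5, 23, 15, 20, 30, 4, 6, 10, 12, 22, 25, 8, 24, 27, 29]; box-tests=19; leaf-entries=1; first=P13

== RESULT ==
1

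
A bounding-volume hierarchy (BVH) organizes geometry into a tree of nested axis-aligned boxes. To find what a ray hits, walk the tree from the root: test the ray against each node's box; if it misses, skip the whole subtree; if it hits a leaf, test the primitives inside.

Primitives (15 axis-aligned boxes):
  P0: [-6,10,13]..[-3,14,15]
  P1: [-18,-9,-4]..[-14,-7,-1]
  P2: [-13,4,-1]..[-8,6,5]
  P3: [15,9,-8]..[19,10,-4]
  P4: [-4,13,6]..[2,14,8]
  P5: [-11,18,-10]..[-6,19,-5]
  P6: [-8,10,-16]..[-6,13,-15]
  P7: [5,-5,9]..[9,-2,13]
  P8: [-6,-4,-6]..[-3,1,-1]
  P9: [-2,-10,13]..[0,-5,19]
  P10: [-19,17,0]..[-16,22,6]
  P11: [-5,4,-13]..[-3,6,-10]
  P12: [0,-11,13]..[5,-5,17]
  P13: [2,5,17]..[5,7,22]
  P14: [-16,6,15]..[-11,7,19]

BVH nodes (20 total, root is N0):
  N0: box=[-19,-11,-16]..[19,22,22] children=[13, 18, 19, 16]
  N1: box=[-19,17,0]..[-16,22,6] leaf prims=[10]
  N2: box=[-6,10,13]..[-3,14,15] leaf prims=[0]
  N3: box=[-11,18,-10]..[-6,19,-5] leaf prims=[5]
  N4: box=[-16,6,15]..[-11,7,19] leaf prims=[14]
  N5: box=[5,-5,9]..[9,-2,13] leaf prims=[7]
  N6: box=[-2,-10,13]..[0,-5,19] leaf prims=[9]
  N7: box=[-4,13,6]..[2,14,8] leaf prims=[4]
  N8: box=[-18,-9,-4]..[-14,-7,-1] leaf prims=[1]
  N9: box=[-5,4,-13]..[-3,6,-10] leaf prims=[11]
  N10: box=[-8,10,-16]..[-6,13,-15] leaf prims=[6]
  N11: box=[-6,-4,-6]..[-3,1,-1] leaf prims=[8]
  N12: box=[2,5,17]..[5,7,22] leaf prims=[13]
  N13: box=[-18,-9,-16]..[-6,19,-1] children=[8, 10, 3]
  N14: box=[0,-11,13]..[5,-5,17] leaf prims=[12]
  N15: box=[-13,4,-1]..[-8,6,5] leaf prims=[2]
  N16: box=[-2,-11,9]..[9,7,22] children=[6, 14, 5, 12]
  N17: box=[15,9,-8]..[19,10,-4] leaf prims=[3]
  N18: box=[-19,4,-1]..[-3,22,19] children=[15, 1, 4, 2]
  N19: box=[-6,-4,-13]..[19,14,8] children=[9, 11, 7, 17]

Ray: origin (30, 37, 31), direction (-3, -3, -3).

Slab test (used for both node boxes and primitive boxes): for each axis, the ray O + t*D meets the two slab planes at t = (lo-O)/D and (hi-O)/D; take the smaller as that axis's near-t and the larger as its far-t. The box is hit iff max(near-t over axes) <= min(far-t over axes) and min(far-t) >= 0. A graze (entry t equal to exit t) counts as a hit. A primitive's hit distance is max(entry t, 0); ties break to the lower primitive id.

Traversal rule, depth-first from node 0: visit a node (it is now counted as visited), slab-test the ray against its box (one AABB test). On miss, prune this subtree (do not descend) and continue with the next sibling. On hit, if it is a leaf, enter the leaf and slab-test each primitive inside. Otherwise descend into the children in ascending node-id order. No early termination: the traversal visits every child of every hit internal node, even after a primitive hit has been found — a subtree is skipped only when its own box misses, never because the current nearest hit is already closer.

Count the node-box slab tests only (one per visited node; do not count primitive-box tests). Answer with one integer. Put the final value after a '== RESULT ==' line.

Traverse from the root:
N0 x:[11/3,49/3] y:[5,16] z:[3,47/3] -> hit [5,47/3], descend [13, 16, 18, 19]
  N13 x:[12,16] y:[6,46/3] z:[32/3,47/3] -> hit [12,46/3], descend [3, 8, 10]
    N3 x:[12,41/3] y:[6,19/3] z:[12,41/3] -> miss, prune
    N8 x:[44/3,16] y:[44/3,46/3] z:[32/3,35/3] -> miss, prune
    N10 x:[12,38/3] y:[8,9] z:[46/3,47/3] -> miss, prune
  N16 x:[7,32/3] y:[10,16] z:[3,22/3] -> miss, prune
  N18 x:[11,49/3] y:[5,11] z:[4,32/3] -> miss, prune
  N19 x:[11/3,12] y:[23/3,41/3] z:[23/3,44/3] -> hit [23/3,12], descend [7, 9, 11, 17]
    N7 x:[28/3,34/3] y:[23/3,8] z:[23/3,25/3] -> miss, prune
    N9 x:[11,35/3] y:[31/3,11] z:[41/3,44/3] -> miss, prune
    N11 x:[11,12] y:[12,41/3] z:[32/3,37/3] -> hit [12,12] leaf, test {P8@t=12}
    N17 x:[11/3,5] y:[9,28/3] z:[35/3,13] -> miss, prune

Summary -> nodes [0, 13, 3, 8, 10, 16, 18, 19, 7, 9, 11, 17]; box-tests=12; leaf-entries=1; first=P8

== RESULT ==
12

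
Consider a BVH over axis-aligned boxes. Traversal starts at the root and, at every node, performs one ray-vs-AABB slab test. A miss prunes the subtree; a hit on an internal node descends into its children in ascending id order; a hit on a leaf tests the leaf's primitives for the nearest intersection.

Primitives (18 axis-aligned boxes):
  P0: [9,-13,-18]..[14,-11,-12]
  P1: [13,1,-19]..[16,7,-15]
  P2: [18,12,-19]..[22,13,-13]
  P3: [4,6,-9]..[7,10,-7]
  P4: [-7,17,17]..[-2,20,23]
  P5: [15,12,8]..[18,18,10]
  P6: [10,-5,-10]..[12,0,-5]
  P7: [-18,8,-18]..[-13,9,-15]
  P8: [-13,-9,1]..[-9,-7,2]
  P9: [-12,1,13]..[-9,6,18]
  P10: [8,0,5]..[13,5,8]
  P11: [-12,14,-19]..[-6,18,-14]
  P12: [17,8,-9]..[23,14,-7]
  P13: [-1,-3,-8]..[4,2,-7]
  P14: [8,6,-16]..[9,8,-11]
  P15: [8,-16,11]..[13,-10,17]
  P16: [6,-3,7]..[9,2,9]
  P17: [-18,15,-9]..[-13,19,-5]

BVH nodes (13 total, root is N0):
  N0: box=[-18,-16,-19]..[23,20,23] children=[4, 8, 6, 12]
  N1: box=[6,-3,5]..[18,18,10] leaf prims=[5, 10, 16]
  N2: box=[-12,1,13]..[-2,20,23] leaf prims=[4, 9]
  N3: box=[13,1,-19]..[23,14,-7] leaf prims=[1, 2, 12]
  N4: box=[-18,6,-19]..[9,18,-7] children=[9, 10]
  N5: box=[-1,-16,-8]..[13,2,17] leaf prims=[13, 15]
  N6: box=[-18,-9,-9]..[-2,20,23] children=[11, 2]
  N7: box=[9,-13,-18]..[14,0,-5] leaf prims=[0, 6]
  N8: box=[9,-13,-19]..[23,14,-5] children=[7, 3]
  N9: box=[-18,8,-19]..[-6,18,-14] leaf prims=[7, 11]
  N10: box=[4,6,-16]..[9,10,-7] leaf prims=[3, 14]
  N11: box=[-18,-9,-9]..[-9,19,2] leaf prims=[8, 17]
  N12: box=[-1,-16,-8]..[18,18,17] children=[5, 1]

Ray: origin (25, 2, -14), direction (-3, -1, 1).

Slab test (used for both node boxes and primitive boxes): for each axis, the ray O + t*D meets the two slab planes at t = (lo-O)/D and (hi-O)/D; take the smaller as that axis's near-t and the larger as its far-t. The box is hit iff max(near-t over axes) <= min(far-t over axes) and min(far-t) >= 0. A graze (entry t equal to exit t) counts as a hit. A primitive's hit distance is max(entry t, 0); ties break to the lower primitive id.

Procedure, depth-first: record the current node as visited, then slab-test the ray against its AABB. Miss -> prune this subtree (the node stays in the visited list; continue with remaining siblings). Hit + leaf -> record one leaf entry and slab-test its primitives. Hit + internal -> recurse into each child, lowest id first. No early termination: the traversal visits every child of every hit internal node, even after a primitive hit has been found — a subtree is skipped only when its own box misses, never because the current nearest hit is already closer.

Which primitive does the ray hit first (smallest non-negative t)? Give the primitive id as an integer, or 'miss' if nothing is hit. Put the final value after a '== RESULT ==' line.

Walk:
N0 x:[2/3,43/3] y:[-18,18] z:[-5,37] -> hit [2/3,43/3], descend [4, 6, 8, 12]
  N4 x:[16/3,43/3] y:[-16,-4] z:[-5,7] -> miss, prune
  N6 x:[9,43/3] y:[-18,11] z:[5,37] -> hit [9,11], descend [2, 11]
    N2 x:[9,37/3] y:[-18,1] z:[27,37] -> miss, prune
    N11 x:[34/3,43/3] y:[-17,11] z:[5,16] -> miss, prune
  N8 x:[2/3,16/3] y:[-12,15] z:[-5,9] -> hit [2/3,16/3], descend [3, 7]
    N3 x:[2/3,4] y:[-12,1] z:[-5,7] -> hit [2/3,1] leaf, test {P1(miss), P2(miss), P12(miss)}
    N7 x:[11/3,16/3] y:[2,15] z:[-4,9] -> hit [11/3,16/3] leaf, test {P0(miss), P6@t=13/3}
  N12 x:[7/3,26/3] y:[-16,18] z:[6,31] -> hit [6,26/3], descend [1, 5]
    N1 x:[7/3,19/3] y:[-16,5] z:[19,24] -> miss, prune
    N5 x:[4,26/3] y:[0,18] z:[6,31] -> hit [6,26/3] leaf, test {P13(miss), P15(miss)}

11 AABB tests over nodes [0, 4, 6, 2, 11, 8, 3, 7, 12, 1, 5]; 3 leaves entered; closest P6.

== RESULT ==
6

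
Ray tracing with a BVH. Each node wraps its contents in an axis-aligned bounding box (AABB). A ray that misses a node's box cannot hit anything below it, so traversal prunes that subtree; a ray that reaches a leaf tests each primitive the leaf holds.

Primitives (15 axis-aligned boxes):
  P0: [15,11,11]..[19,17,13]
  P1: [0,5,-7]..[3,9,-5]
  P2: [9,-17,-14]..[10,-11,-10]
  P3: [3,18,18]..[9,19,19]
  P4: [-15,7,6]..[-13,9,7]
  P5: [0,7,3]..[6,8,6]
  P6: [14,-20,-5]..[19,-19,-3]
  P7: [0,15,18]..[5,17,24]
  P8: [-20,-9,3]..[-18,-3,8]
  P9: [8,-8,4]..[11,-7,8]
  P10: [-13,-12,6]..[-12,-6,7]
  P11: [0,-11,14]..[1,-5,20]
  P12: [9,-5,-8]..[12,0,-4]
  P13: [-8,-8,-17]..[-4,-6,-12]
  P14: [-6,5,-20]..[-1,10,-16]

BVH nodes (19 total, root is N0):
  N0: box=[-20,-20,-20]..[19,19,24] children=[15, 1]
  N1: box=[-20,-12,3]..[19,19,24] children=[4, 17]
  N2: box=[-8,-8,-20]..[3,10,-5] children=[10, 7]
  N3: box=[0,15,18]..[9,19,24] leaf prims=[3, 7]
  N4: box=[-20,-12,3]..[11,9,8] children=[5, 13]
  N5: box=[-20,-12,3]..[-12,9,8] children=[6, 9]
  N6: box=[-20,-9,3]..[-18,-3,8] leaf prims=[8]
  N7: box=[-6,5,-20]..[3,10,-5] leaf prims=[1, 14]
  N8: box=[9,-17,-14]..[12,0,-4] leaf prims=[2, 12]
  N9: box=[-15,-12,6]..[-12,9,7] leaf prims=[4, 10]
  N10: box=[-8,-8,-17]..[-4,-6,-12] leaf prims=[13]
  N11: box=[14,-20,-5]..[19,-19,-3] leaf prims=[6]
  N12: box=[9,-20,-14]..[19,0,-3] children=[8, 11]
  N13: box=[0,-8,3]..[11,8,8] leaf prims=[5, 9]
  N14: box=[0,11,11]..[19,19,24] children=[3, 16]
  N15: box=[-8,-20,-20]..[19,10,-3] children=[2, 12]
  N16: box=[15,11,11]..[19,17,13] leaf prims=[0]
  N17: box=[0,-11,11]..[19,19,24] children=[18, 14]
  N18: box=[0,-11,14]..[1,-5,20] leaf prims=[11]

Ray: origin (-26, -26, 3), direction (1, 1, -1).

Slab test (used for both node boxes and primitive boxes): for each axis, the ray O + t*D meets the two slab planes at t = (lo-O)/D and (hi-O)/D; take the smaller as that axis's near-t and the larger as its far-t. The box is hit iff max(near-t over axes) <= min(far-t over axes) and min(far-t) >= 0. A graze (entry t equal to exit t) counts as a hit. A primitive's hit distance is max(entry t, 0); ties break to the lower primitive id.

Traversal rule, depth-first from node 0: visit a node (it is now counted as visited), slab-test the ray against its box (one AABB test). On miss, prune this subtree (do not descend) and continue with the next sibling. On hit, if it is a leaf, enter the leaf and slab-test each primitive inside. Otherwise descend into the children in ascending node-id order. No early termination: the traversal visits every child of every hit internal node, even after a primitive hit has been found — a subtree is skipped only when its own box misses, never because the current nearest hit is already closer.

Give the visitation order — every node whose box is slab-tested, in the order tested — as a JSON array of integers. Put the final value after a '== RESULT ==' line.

Walk:
N0 x:[6,45] y:[6,45] z:[-21,23] -> hit [6,23], descend [1, 15]
  N1 x:[6,45] y:[14,45] z:[-21,0] -> miss, prune
  N15 x:[18,45] y:[6,36] z:[6,23] -> hit [18,23], descend [2, 12]
    N2 x:[18,29] y:[18,36] z:[8,23] -> hit [18,23], descend [7, 10]
      N7 x:[20,29] y:[31,36] z:[8,23] -> miss, prune
      N10 x:[18,22] y:[18,20] z:[15,20] -> hit [18,20] leaf, test {P13@t=18}
    N12 x:[35,45] y:[6,26] z:[6,17] -> miss, prune

order=[0, 1, 15, 2, 7, 10, 12]  |boxes|=7  |leaves|=1  hit=P13

== RESULT ==
[0, 1, 15, 2, 7, 10, 12]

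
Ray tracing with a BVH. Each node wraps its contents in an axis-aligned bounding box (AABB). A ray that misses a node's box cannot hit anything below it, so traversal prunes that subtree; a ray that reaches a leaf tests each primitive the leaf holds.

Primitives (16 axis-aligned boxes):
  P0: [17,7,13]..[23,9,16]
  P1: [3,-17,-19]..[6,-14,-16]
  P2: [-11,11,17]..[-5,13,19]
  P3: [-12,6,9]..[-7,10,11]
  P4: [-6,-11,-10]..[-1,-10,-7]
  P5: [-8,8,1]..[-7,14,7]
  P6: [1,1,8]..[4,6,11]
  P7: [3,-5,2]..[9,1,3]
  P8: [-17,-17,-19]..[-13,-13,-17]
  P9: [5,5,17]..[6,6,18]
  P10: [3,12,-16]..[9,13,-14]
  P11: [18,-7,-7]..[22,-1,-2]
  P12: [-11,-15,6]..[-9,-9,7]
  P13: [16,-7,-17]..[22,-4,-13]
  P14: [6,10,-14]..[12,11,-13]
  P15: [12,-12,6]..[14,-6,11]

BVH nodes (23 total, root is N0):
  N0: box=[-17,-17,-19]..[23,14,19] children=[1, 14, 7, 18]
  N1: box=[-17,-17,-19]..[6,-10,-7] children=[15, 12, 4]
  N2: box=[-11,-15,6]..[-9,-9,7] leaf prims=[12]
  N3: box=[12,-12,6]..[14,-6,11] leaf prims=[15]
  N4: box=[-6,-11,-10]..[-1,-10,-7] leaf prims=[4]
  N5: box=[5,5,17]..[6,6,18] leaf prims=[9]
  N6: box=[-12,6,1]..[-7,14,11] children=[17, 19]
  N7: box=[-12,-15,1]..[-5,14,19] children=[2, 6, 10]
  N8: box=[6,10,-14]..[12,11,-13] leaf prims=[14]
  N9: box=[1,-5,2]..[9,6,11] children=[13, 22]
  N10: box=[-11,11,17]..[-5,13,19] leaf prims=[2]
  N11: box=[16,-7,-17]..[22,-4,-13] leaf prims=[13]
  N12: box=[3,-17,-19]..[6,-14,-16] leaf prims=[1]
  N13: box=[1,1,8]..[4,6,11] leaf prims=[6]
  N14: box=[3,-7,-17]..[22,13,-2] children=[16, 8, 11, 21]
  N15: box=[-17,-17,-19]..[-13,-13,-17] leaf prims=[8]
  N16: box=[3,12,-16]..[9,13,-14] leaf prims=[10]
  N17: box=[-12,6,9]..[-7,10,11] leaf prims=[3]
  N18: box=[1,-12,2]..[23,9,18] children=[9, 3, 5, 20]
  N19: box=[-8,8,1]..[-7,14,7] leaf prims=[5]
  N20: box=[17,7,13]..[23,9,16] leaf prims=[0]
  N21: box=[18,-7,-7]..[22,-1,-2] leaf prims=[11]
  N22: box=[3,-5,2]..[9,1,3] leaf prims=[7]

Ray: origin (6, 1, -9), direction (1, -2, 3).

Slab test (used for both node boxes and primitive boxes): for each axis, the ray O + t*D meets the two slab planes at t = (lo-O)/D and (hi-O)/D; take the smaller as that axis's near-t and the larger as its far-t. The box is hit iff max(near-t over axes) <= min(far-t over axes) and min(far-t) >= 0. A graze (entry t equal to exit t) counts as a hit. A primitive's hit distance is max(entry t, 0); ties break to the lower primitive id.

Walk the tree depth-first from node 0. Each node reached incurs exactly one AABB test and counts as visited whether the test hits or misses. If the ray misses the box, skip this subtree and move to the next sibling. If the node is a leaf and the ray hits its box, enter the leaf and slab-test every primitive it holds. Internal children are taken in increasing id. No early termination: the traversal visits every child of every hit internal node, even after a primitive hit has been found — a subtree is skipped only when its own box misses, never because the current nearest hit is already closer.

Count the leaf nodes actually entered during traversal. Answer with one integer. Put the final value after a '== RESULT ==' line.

Trace the traversal:
N0 x:[-23,17] y:[-13/2,9] z:[-10/3,28/3] -> hit [-10/3,9], descend [1, 7, 14, 18]
  N1 x:[-23,0] y:[11/2,9] z:[-10/3,2/3] -> miss, prune
  N7 x:[-18,-11] y:[-13/2,8] z:[10/3,28/3] -> miss, prune
  N14 x:[-3,16] y:[-6,4] z:[-8/3,7/3] -> hit [-8/3,7/3], descend [8, 11, 16, 21]
    N8 x:[0,6] y:[-5,-9/2] z:[-5/3,-4/3] -> miss, prune
    N11 x:[10,16] y:[5/2,4] z:[-8/3,-4/3] -> miss, prune
    N16 x:[-3,3] y:[-6,-11/2] z:[-7/3,-5/3] -> miss, prune
    N21 x:[12,16] y:[1,4] z:[2/3,7/3] -> miss, prune
  N18 x:[-5,17] y:[-4,13/2] z:[11/3,9] -> hit [11/3,13/2], descend [3, 5, 9, 20]
    N3 x:[6,8] y:[7/2,13/2] z:[5,20/3] -> hit [6,13/2] leaf, test {P15@t=6}
    N5 x:[-1,0] y:[-5/2,-2] z:[26/3,9] -> miss, prune
    N9 x:[-5,3] y:[-5/2,3] z:[11/3,20/3] -> miss, prune
    N20 x:[11,17] y:[-4,-3] z:[22/3,25/3] -> miss, prune

Summary -> nodes [0, 1, 7, 14, 8, 11, 16, 21, 18, 3, 5, 9, 20]; box-tests=13; leaf-entries=1; first=P15

== RESULT ==
1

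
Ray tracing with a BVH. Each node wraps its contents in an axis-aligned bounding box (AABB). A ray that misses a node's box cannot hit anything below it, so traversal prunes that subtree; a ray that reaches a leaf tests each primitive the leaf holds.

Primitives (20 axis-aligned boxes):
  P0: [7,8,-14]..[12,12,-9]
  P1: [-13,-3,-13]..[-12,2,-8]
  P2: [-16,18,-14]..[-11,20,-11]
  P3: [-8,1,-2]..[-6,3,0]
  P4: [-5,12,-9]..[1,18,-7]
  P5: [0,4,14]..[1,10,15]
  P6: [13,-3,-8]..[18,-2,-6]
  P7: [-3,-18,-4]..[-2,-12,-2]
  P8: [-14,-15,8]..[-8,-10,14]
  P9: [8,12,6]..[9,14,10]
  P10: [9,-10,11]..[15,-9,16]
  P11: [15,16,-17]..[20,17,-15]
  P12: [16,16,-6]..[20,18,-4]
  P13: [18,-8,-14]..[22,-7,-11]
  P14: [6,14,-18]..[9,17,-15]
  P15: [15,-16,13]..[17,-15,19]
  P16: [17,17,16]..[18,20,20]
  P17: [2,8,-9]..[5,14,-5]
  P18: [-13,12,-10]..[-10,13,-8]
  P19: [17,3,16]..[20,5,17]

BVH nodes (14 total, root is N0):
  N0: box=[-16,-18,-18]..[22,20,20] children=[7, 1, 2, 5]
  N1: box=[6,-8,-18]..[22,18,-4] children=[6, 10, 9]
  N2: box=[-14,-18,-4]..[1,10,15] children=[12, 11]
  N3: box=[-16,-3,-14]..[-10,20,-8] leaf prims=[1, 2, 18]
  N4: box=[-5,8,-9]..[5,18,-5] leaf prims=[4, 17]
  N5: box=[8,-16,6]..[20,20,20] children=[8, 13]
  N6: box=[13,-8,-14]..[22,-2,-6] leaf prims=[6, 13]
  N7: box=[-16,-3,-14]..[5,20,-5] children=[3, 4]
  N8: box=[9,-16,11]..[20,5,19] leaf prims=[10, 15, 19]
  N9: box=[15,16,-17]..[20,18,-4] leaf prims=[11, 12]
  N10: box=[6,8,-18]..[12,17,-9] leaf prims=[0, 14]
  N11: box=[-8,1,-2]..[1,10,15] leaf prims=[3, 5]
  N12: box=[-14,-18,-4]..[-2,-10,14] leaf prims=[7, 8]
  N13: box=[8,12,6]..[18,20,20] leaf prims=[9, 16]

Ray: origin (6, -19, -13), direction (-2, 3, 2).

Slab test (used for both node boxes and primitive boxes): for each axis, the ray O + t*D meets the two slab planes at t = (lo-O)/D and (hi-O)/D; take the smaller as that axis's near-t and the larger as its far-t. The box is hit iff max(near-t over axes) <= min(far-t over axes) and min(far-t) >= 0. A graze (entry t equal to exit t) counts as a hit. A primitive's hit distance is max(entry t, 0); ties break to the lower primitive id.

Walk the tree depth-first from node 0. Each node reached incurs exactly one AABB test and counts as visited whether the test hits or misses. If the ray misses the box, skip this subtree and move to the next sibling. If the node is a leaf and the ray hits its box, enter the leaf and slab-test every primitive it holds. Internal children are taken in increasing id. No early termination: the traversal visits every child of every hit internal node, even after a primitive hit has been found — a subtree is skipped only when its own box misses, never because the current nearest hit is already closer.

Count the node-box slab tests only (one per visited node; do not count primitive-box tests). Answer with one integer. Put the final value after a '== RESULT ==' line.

Walk:
N0 x:[-8,11] y:[1/3,13] z:[-5/2,33/2] -> hit [1/3,11], descend [1, 2, 5, 7]
  N1 x:[-8,0] y:[11/3,37/3] z:[-5/2,9/2] -> miss, prune
  N2 x:[5/2,10] y:[1/3,29/3] z:[9/2,14] -> hit [9/2,29/3], descend [11, 12]
    N11 x:[5/2,7] y:[20/3,29/3] z:[11/2,14] -> hit [20/3,7] leaf, test {P3(miss), P5(miss)}
    N12 x:[4,10] y:[1/3,3] z:[9/2,27/2] -> miss, prune
  N5 x:[-7,-1] y:[1,13] z:[19/2,33/2] -> miss, prune
  N7 x:[1/2,11] y:[16/3,13] z:[-1/2,4] -> miss, prune

order=[0, 1, 2, 11, 12, 5, 7]  |boxes|=7  |leaves|=1  hit=miss

== RESULT ==
7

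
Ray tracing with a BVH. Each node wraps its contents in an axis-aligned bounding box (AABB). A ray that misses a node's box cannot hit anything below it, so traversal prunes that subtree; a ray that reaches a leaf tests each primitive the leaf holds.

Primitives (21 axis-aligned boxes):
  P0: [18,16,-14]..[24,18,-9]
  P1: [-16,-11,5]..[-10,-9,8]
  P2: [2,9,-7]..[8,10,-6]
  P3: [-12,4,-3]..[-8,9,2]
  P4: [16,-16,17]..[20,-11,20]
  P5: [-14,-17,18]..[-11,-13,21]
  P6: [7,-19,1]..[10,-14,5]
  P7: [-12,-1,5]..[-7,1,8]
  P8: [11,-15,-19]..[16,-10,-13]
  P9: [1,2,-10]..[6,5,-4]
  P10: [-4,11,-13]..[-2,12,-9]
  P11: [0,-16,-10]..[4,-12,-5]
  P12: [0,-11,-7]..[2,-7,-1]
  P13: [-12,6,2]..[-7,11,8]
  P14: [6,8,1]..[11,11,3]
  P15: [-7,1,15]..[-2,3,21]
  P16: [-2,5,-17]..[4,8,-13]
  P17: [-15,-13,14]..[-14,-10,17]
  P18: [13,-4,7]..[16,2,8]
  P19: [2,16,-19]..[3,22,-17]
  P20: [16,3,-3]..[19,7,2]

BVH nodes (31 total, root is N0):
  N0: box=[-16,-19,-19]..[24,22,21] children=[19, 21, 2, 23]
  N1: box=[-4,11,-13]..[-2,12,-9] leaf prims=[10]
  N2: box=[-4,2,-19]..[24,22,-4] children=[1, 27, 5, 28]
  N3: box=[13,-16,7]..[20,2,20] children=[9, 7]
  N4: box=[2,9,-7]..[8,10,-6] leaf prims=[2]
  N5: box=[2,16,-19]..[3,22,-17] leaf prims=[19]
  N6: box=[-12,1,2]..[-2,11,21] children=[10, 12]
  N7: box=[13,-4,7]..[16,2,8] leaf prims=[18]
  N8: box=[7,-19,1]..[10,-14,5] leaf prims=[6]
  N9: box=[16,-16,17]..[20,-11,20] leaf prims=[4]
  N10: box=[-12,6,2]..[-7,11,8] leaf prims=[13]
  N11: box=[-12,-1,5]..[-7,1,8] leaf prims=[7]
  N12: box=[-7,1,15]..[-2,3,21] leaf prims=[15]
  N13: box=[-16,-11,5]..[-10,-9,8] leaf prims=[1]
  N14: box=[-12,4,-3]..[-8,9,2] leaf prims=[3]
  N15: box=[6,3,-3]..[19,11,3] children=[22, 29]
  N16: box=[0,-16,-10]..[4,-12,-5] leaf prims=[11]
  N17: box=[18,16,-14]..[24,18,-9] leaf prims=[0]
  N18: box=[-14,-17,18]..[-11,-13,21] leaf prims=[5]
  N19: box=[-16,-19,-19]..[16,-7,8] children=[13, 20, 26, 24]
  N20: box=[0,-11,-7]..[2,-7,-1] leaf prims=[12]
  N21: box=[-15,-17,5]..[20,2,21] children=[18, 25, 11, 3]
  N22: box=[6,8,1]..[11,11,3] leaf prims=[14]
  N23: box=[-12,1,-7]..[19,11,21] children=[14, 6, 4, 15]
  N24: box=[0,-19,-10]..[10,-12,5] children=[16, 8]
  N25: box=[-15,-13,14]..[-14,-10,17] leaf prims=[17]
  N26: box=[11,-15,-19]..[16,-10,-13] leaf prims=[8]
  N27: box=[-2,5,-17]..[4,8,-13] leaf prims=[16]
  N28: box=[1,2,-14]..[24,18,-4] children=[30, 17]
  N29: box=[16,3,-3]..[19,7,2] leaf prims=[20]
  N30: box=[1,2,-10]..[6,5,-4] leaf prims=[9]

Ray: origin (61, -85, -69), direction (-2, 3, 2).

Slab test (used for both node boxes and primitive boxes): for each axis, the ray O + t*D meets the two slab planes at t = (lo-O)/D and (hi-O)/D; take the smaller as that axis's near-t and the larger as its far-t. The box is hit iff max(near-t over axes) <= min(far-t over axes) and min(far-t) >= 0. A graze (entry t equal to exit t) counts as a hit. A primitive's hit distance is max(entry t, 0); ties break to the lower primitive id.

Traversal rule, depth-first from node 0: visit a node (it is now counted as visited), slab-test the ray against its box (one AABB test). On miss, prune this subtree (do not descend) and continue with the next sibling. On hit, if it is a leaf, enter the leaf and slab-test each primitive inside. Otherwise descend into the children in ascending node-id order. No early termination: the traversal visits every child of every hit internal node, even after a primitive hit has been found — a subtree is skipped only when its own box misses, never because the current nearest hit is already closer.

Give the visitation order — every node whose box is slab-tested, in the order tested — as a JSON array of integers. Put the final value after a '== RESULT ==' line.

Trace the traversal:
N0 x:[37/2,77/2] y:[22,107/3] z:[25,45] -> hit [25,107/3], descend [2, 19, 21, 23]
  N2 x:[37/2,65/2] y:[29,107/3] z:[25,65/2] -> hit [29,65/2], descend [1, 5, 27, 28]
    N1 x:[63/2,65/2] y:[32,97/3] z:[28,30] -> miss, prune
    N5 x:[29,59/2] y:[101/3,107/3] z:[25,26] -> miss, prune
    N27 x:[57/2,63/2] y:[30,31] z:[26,28] -> miss, prune
    N28 x:[37/2,30] y:[29,103/3] z:[55/2,65/2] -> hit [29,30], descend [17, 30]
      N17 x:[37/2,43/2] y:[101/3,103/3] z:[55/2,30] -> miss, prune
      N30 x:[55/2,30] y:[29,30] z:[59/2,65/2] -> hit [59/2,30] leaf, test {P9@t=59/2}
  N19 x:[45/2,77/2] y:[22,26] z:[25,77/2] -> hit [25,26], descend [13, 20, 24, 26]
    N13 x:[71/2,77/2] y:[74/3,76/3] z:[37,77/2] -> miss, prune
    N20 x:[59/2,61/2] y:[74/3,26] z:[31,34] -> miss, prune
    N24 x:[51/2,61/2] y:[22,73/3] z:[59/2,37] -> miss, prune
    N26 x:[45/2,25] y:[70/3,25] z:[25,28] -> hit [25,25] leaf, test {P8@t=25}
  N21 x:[41/2,38] y:[68/3,29] z:[37,45] -> miss, prune
  N23 x:[21,73/2] y:[86/3,32] z:[31,45] -> hit [31,32], descend [4, 6, 14, 15]
    N4 x:[53/2,59/2] y:[94/3,95/3] z:[31,63/2] -> miss, prune
    N6 x:[63/2,73/2] y:[86/3,32] z:[71/2,45] -> miss, prune
    N14 x:[69/2,73/2] y:[89/3,94/3] z:[33,71/2] -> miss, prune
    N15 x:[21,55/2] y:[88/3,32] z:[33,36] -> miss, prune

Summary -> nodes [0, 2, 1, 5, 27, 28, 17, 30, 19, 13, 20, 24, 26, 21, 23, 4, 6, 14, 15]; box-tests=19; leaf-entries=2; first=P8

== RESULT ==
[0, 2, 1, 5, 27, 28, 17, 30, 19, 13, 20, 24, 26, 21, 23, 4, 6, 14, 15]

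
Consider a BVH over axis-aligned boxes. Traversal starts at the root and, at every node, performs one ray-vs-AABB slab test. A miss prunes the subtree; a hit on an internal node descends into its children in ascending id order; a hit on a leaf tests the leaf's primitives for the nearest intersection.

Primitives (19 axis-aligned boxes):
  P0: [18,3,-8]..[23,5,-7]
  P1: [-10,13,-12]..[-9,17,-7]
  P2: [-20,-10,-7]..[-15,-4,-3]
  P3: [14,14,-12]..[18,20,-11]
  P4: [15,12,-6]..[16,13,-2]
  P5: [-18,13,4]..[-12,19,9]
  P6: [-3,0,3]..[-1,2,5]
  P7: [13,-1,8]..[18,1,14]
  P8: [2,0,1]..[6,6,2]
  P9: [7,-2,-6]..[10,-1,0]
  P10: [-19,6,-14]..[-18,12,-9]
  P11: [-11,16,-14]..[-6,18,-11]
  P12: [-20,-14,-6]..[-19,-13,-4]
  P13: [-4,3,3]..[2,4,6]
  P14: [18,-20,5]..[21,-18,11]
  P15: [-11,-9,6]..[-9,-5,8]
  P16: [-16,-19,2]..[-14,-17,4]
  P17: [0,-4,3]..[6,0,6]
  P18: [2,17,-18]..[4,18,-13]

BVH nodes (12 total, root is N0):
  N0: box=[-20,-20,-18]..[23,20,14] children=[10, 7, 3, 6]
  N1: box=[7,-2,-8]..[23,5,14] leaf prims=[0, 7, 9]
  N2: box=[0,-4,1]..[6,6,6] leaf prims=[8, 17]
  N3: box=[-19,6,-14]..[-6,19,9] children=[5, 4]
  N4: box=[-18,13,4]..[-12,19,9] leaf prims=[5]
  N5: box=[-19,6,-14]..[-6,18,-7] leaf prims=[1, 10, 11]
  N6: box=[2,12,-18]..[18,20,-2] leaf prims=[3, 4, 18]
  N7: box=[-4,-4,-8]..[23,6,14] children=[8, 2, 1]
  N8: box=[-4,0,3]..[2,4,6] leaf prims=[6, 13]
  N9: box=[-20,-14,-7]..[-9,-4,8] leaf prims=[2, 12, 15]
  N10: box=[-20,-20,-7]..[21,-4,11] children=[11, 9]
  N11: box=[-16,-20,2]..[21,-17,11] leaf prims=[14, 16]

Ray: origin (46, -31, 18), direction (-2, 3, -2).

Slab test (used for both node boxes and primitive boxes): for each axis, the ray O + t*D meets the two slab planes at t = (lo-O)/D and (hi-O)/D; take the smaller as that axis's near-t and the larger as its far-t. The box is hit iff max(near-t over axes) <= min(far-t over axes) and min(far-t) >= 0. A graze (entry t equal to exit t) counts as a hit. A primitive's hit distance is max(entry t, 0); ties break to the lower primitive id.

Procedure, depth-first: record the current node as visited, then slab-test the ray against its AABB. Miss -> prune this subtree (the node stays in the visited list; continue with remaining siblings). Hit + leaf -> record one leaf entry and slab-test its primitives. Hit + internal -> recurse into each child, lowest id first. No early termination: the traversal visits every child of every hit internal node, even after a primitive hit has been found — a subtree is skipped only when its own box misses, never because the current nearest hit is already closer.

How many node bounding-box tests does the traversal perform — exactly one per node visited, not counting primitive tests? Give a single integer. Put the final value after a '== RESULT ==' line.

Walk:
N0 x:[23/2,33] y:[11/3,17] z:[2,18] -> hit [23/2,17], descend [3, 6, 7, 10]
  N3 x:[26,65/2] y:[37/3,50/3] z:[9/2,16] -> miss, prune
  N6 x:[14,22] y:[43/3,17] z:[10,18] -> hit [43/3,17] leaf, test {P3@t=15, P4(miss), P18(miss)}
  N7 x:[23/2,25] y:[9,37/3] z:[2,13] -> hit [23/2,37/3], descend [1, 2, 8]
    N1 x:[23/2,39/2] y:[29/3,12] z:[2,13] -> hit [23/2,12] leaf, test {P0(miss), P7(miss), P9(miss)}
    N2 x:[20,23] y:[9,37/3] z:[6,17/2] -> miss, prune
    N8 x:[22,25] y:[31/3,35/3] z:[6,15/2] -> miss, prune
  N10 x:[25/2,33] y:[11/3,9] z:[7/2,25/2] -> miss, prune

8 AABB tests over nodes [0, 3, 6, 7, 1, 2, 8, 10]; 2 leaves entered; closest P3.

== RESULT ==
8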